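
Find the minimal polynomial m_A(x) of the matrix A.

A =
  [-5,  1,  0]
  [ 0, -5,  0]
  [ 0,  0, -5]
x^2 + 10*x + 25

The characteristic polynomial is χ_A(x) = (x + 5)^3, so the eigenvalues are known. The minimal polynomial is
  m_A(x) = Π_λ (x − λ)^{k_λ}
where k_λ is the size of the *largest* Jordan block for λ (equivalently, the smallest k with (A − λI)^k v = 0 for every generalised eigenvector v of λ).

  λ = -5: largest Jordan block has size 2, contributing (x + 5)^2

So m_A(x) = (x + 5)^2 = x^2 + 10*x + 25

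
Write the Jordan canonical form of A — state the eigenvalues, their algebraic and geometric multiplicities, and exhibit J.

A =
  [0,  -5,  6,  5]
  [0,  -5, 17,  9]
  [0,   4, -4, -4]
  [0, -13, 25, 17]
J_2(0) ⊕ J_2(4)

The characteristic polynomial is
  det(x·I − A) = x^4 - 8*x^3 + 16*x^2 = x^2*(x - 4)^2

Eigenvalues and multiplicities (the geometric multiplicity of λ is n − rank(A − λI), which equals the number of Jordan blocks for λ):
  λ = 0: algebraic multiplicity = 2, geometric multiplicity = 1
  λ = 4: algebraic multiplicity = 2, geometric multiplicity = 1

Determining the block sizes for each eigenvalue:
  λ = 0: one block (gm = 1), so the single block has size am = 2 → block sizes [2]
  λ = 4: one block (gm = 1), so the single block has size am = 2 → block sizes [2]

Assembling the blocks gives a Jordan form
J =
  [0, 1, 0, 0]
  [0, 0, 0, 0]
  [0, 0, 4, 1]
  [0, 0, 0, 4]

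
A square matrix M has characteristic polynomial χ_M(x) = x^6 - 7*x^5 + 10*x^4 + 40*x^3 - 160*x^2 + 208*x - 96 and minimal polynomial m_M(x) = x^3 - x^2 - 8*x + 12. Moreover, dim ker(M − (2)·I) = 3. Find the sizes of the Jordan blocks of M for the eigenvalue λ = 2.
Block sizes for λ = 2: [2, 2, 1]

Step 1 — from the characteristic polynomial, algebraic multiplicity of λ = 2 is 5. From dim ker(M − (2)·I) = 3, there are exactly 3 Jordan blocks for λ = 2.
Step 2 — from the minimal polynomial, the factor (x − 2)^2 tells us the largest block for λ = 2 has size 2.
Step 3 — with total size 5, 3 blocks, and largest block 2, the block sizes (in nonincreasing order) are [2, 2, 1].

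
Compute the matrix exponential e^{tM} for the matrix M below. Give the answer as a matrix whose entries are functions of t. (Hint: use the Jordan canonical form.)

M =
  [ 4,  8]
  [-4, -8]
e^{tM} =
  [2 - exp(-4*t), 2 - 2*exp(-4*t)]
  [-1 + exp(-4*t), -1 + 2*exp(-4*t)]

Strategy: write M = P · J · P⁻¹ where J is a Jordan canonical form, so e^{tM} = P · e^{tJ} · P⁻¹, and e^{tJ} can be computed block-by-block.

M has Jordan form
J =
  [-4, 0]
  [ 0, 0]
(up to reordering of blocks).

Per-block formulas:
  For a 1×1 block at λ = -4: exp(t · [-4]) = [e^(-4t)].
  For a 1×1 block at λ = 0: exp(t · [0]) = [e^(0t)].

After assembling e^{tJ} and conjugating by P, we get:

e^{tM} =
  [2 - exp(-4*t), 2 - 2*exp(-4*t)]
  [-1 + exp(-4*t), -1 + 2*exp(-4*t)]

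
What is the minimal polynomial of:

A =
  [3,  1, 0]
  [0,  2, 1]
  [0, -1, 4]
x^3 - 9*x^2 + 27*x - 27

The characteristic polynomial is χ_A(x) = (x - 3)^3, so the eigenvalues are known. The minimal polynomial is
  m_A(x) = Π_λ (x − λ)^{k_λ}
where k_λ is the size of the *largest* Jordan block for λ (equivalently, the smallest k with (A − λI)^k v = 0 for every generalised eigenvector v of λ).

  λ = 3: largest Jordan block has size 3, contributing (x − 3)^3

So m_A(x) = (x - 3)^3 = x^3 - 9*x^2 + 27*x - 27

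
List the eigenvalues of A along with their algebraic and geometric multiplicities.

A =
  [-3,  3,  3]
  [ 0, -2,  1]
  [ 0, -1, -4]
λ = -3: alg = 3, geom = 2

Step 1 — factor the characteristic polynomial to read off the algebraic multiplicities:
  χ_A(x) = (x + 3)^3

Step 2 — compute geometric multiplicities via the rank-nullity identity g(λ) = n − rank(A − λI):
  rank(A − (-3)·I) = 1, so dim ker(A − (-3)·I) = n − 1 = 2

Summary:
  λ = -3: algebraic multiplicity = 3, geometric multiplicity = 2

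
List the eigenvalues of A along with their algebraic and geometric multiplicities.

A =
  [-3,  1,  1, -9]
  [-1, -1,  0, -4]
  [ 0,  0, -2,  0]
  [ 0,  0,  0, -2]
λ = -2: alg = 4, geom = 2

Step 1 — factor the characteristic polynomial to read off the algebraic multiplicities:
  χ_A(x) = (x + 2)^4

Step 2 — compute geometric multiplicities via the rank-nullity identity g(λ) = n − rank(A − λI):
  rank(A − (-2)·I) = 2, so dim ker(A − (-2)·I) = n − 2 = 2

Summary:
  λ = -2: algebraic multiplicity = 4, geometric multiplicity = 2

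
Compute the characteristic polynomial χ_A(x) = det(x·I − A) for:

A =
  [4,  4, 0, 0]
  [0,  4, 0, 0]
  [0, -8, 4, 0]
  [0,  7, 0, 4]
x^4 - 16*x^3 + 96*x^2 - 256*x + 256

Expanding det(x·I − A) (e.g. by cofactor expansion or by noting that A is similar to its Jordan form J, which has the same characteristic polynomial as A) gives
  χ_A(x) = x^4 - 16*x^3 + 96*x^2 - 256*x + 256
which factors as (x - 4)^4. The eigenvalues (with algebraic multiplicities) are λ = 4 with multiplicity 4.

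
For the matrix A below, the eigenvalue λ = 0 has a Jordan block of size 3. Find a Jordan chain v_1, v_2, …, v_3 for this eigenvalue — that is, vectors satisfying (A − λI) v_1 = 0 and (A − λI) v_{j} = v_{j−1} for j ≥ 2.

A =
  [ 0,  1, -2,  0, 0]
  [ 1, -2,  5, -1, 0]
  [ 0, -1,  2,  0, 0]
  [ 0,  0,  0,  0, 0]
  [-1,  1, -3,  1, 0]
A Jordan chain for λ = 0 of length 3:
v_1 = (1, -2, -1, 0, 1)ᵀ
v_2 = (0, 1, 0, 0, -1)ᵀ
v_3 = (1, 0, 0, 0, 0)ᵀ

Let N = A − (0)·I. We want v_3 with N^3 v_3 = 0 but N^2 v_3 ≠ 0; then v_{j-1} := N · v_j for j = 3, …, 2.

Pick v_3 = (1, 0, 0, 0, 0)ᵀ.
Then v_2 = N · v_3 = (0, 1, 0, 0, -1)ᵀ.
Then v_1 = N · v_2 = (1, -2, -1, 0, 1)ᵀ.

Sanity check: (A − (0)·I) v_1 = (0, 0, 0, 0, 0)ᵀ = 0. ✓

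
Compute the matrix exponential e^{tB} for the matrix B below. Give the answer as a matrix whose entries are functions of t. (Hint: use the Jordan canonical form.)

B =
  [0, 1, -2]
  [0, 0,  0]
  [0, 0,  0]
e^{tB} =
  [1, t, -2*t]
  [0, 1, 0]
  [0, 0, 1]

Strategy: write B = P · J · P⁻¹ where J is a Jordan canonical form, so e^{tB} = P · e^{tJ} · P⁻¹, and e^{tJ} can be computed block-by-block.

B has Jordan form
J =
  [0, 1, 0]
  [0, 0, 0]
  [0, 0, 0]
(up to reordering of blocks).

Per-block formulas:
  For a 1×1 block at λ = 0: exp(t · [0]) = [e^(0t)].
  For a 2×2 Jordan block J_2(0): exp(t · J_2(0)) = e^(0t)·(I + t·N), where N is the 2×2 nilpotent shift.

After assembling e^{tJ} and conjugating by P, we get:

e^{tB} =
  [1, t, -2*t]
  [0, 1, 0]
  [0, 0, 1]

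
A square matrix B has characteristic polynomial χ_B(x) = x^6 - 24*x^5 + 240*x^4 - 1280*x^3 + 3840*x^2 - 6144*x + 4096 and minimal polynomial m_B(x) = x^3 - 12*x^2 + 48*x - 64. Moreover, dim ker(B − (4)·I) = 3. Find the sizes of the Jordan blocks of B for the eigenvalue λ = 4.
Block sizes for λ = 4: [3, 2, 1]

Step 1 — from the characteristic polynomial, algebraic multiplicity of λ = 4 is 6. From dim ker(B − (4)·I) = 3, there are exactly 3 Jordan blocks for λ = 4.
Step 2 — from the minimal polynomial, the factor (x − 4)^3 tells us the largest block for λ = 4 has size 3.
Step 3 — with total size 6, 3 blocks, and largest block 3, the block sizes (in nonincreasing order) are [3, 2, 1].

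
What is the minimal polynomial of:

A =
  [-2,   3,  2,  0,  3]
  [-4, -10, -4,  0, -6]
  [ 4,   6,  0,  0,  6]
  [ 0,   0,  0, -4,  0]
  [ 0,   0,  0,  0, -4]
x^2 + 8*x + 16

The characteristic polynomial is χ_A(x) = (x + 4)^5, so the eigenvalues are known. The minimal polynomial is
  m_A(x) = Π_λ (x − λ)^{k_λ}
where k_λ is the size of the *largest* Jordan block for λ (equivalently, the smallest k with (A − λI)^k v = 0 for every generalised eigenvector v of λ).

  λ = -4: largest Jordan block has size 2, contributing (x + 4)^2

So m_A(x) = (x + 4)^2 = x^2 + 8*x + 16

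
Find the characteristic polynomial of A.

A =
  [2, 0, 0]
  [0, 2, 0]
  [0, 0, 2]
x^3 - 6*x^2 + 12*x - 8

Expanding det(x·I − A) (e.g. by cofactor expansion or by noting that A is similar to its Jordan form J, which has the same characteristic polynomial as A) gives
  χ_A(x) = x^3 - 6*x^2 + 12*x - 8
which factors as (x - 2)^3. The eigenvalues (with algebraic multiplicities) are λ = 2 with multiplicity 3.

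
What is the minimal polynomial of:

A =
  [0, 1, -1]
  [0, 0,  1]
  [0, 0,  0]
x^3

The characteristic polynomial is χ_A(x) = x^3, so the eigenvalues are known. The minimal polynomial is
  m_A(x) = Π_λ (x − λ)^{k_λ}
where k_λ is the size of the *largest* Jordan block for λ (equivalently, the smallest k with (A − λI)^k v = 0 for every generalised eigenvector v of λ).

  λ = 0: largest Jordan block has size 3, contributing (x − 0)^3

So m_A(x) = x^3 = x^3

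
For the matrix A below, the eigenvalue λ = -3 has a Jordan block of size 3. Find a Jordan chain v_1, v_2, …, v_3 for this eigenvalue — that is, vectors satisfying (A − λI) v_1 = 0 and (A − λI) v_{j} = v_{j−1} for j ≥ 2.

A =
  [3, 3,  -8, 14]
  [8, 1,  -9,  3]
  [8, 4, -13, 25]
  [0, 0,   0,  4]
A Jordan chain for λ = -3 of length 3:
v_1 = (-4, 8, 0, 0)ᵀ
v_2 = (6, 8, 8, 0)ᵀ
v_3 = (1, 0, 0, 0)ᵀ

Let N = A − (-3)·I. We want v_3 with N^3 v_3 = 0 but N^2 v_3 ≠ 0; then v_{j-1} := N · v_j for j = 3, …, 2.

Pick v_3 = (1, 0, 0, 0)ᵀ.
Then v_2 = N · v_3 = (6, 8, 8, 0)ᵀ.
Then v_1 = N · v_2 = (-4, 8, 0, 0)ᵀ.

Sanity check: (A − (-3)·I) v_1 = (0, 0, 0, 0)ᵀ = 0. ✓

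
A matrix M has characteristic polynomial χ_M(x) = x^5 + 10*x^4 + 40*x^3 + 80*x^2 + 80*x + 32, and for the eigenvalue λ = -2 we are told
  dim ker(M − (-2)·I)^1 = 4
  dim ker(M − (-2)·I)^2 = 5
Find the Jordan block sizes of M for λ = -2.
Block sizes for λ = -2: [2, 1, 1, 1]

From the dimensions of kernels of powers, the number of Jordan blocks of size at least j is d_j − d_{j−1} where d_j = dim ker(N^j) (with d_0 = 0). Computing the differences gives [4, 1].
The number of blocks of size exactly k is (#blocks of size ≥ k) − (#blocks of size ≥ k + 1), so the partition is: 3 block(s) of size 1, 1 block(s) of size 2.
In nonincreasing order the block sizes are [2, 1, 1, 1].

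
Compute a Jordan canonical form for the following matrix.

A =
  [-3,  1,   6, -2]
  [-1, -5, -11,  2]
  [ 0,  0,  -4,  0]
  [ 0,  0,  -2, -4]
J_3(-4) ⊕ J_1(-4)

The characteristic polynomial is
  det(x·I − A) = x^4 + 16*x^3 + 96*x^2 + 256*x + 256 = (x + 4)^4

Eigenvalues and multiplicities (the geometric multiplicity of λ is n − rank(A − λI), which equals the number of Jordan blocks for λ):
  λ = -4: algebraic multiplicity = 4, geometric multiplicity = 2

Determining the block sizes for each eigenvalue:
  λ = -4: with am = 4 and gm = 2, the partition is not yet determined (e.g. several partitions of 4 into 2 parts exist). Let N = A − (-4)·I. Computing rank(N^1) = 2, rank(N^2) = 1, rank(N^3) = 0; the number of blocks of size ≥ j is rank(N^{j−1}) − rank(N^j), giving [2, 1, 1]. So we have 1 block(s) of size 3, 1 block(s) of size 1 → block sizes [3, 1]

Assembling the blocks gives a Jordan form
J =
  [-4,  1,  0,  0]
  [ 0, -4,  1,  0]
  [ 0,  0, -4,  0]
  [ 0,  0,  0, -4]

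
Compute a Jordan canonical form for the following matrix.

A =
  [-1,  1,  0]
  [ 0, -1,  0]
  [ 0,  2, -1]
J_2(-1) ⊕ J_1(-1)

The characteristic polynomial is
  det(x·I − A) = x^3 + 3*x^2 + 3*x + 1 = (x + 1)^3

Eigenvalues and multiplicities (the geometric multiplicity of λ is n − rank(A − λI), which equals the number of Jordan blocks for λ):
  λ = -1: algebraic multiplicity = 3, geometric multiplicity = 2

Determining the block sizes for each eigenvalue:
  λ = -1: 2 blocks summing to 3 forces exactly one block of size 2 and the rest size 1 → block sizes [2, 1]

Assembling the blocks gives a Jordan form
J =
  [-1,  1,  0]
  [ 0, -1,  0]
  [ 0,  0, -1]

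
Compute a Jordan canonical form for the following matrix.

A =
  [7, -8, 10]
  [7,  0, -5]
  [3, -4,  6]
J_1(1) ⊕ J_2(6)

The characteristic polynomial is
  det(x·I − A) = x^3 - 13*x^2 + 48*x - 36 = (x - 6)^2*(x - 1)

Eigenvalues and multiplicities (the geometric multiplicity of λ is n − rank(A − λI), which equals the number of Jordan blocks for λ):
  λ = 1: algebraic multiplicity = 1, geometric multiplicity = 1
  λ = 6: algebraic multiplicity = 2, geometric multiplicity = 1

Determining the block sizes for each eigenvalue:
  λ = 1: one block (gm = 1), so the single block has size am = 1 → block sizes [1]
  λ = 6: one block (gm = 1), so the single block has size am = 2 → block sizes [2]

Assembling the blocks gives a Jordan form
J =
  [1, 0, 0]
  [0, 6, 1]
  [0, 0, 6]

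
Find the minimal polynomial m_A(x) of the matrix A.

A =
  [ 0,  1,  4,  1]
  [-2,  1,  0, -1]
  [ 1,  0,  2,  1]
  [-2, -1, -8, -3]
x^2

The characteristic polynomial is χ_A(x) = x^4, so the eigenvalues are known. The minimal polynomial is
  m_A(x) = Π_λ (x − λ)^{k_λ}
where k_λ is the size of the *largest* Jordan block for λ (equivalently, the smallest k with (A − λI)^k v = 0 for every generalised eigenvector v of λ).

  λ = 0: largest Jordan block has size 2, contributing (x − 0)^2

So m_A(x) = x^2 = x^2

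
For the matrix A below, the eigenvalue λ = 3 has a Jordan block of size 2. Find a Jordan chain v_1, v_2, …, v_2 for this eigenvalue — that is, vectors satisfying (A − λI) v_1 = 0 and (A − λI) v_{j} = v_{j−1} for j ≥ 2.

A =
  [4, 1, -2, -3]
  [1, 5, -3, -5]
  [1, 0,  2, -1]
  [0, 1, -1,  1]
A Jordan chain for λ = 3 of length 2:
v_1 = (1, 1, 1, 0)ᵀ
v_2 = (1, 0, 0, 0)ᵀ

Let N = A − (3)·I. We want v_2 with N^2 v_2 = 0 but N^1 v_2 ≠ 0; then v_{j-1} := N · v_j for j = 2, …, 2.

Pick v_2 = (1, 0, 0, 0)ᵀ.
Then v_1 = N · v_2 = (1, 1, 1, 0)ᵀ.

Sanity check: (A − (3)·I) v_1 = (0, 0, 0, 0)ᵀ = 0. ✓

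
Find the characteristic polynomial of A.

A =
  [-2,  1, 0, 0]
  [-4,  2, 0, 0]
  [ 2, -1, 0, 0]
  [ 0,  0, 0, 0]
x^4

Expanding det(x·I − A) (e.g. by cofactor expansion or by noting that A is similar to its Jordan form J, which has the same characteristic polynomial as A) gives
  χ_A(x) = x^4
which factors as x^4. The eigenvalues (with algebraic multiplicities) are λ = 0 with multiplicity 4.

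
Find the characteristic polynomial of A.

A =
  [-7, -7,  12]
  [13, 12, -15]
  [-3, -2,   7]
x^3 - 12*x^2 + 48*x - 64

Expanding det(x·I − A) (e.g. by cofactor expansion or by noting that A is similar to its Jordan form J, which has the same characteristic polynomial as A) gives
  χ_A(x) = x^3 - 12*x^2 + 48*x - 64
which factors as (x - 4)^3. The eigenvalues (with algebraic multiplicities) are λ = 4 with multiplicity 3.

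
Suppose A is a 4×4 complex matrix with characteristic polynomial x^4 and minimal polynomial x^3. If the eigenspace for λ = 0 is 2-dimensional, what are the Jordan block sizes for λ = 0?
Block sizes for λ = 0: [3, 1]

Step 1 — from the characteristic polynomial, algebraic multiplicity of λ = 0 is 4. From dim ker(A − (0)·I) = 2, there are exactly 2 Jordan blocks for λ = 0.
Step 2 — from the minimal polynomial, the factor (x − 0)^3 tells us the largest block for λ = 0 has size 3.
Step 3 — with total size 4, 2 blocks, and largest block 3, the block sizes (in nonincreasing order) are [3, 1].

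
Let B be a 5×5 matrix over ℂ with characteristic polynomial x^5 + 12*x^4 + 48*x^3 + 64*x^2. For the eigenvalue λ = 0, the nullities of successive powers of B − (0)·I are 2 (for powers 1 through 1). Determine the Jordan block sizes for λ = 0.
Block sizes for λ = 0: [1, 1]

From the dimensions of kernels of powers, the number of Jordan blocks of size at least j is d_j − d_{j−1} where d_j = dim ker(N^j) (with d_0 = 0). Computing the differences gives [2].
The number of blocks of size exactly k is (#blocks of size ≥ k) − (#blocks of size ≥ k + 1), so the partition is: 2 block(s) of size 1.
In nonincreasing order the block sizes are [1, 1].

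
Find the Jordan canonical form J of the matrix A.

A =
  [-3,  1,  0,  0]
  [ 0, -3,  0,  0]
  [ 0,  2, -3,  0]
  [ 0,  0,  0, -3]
J_2(-3) ⊕ J_1(-3) ⊕ J_1(-3)

The characteristic polynomial is
  det(x·I − A) = x^4 + 12*x^3 + 54*x^2 + 108*x + 81 = (x + 3)^4

Eigenvalues and multiplicities (the geometric multiplicity of λ is n − rank(A − λI), which equals the number of Jordan blocks for λ):
  λ = -3: algebraic multiplicity = 4, geometric multiplicity = 3

Determining the block sizes for each eigenvalue:
  λ = -3: 3 blocks summing to 4 forces exactly one block of size 2 and the rest size 1 → block sizes [2, 1, 1]

Assembling the blocks gives a Jordan form
J =
  [-3,  1,  0,  0]
  [ 0, -3,  0,  0]
  [ 0,  0, -3,  0]
  [ 0,  0,  0, -3]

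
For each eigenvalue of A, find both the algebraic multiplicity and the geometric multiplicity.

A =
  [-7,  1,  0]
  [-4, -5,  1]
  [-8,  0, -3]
λ = -5: alg = 3, geom = 1

Step 1 — factor the characteristic polynomial to read off the algebraic multiplicities:
  χ_A(x) = (x + 5)^3

Step 2 — compute geometric multiplicities via the rank-nullity identity g(λ) = n − rank(A − λI):
  rank(A − (-5)·I) = 2, so dim ker(A − (-5)·I) = n − 2 = 1

Summary:
  λ = -5: algebraic multiplicity = 3, geometric multiplicity = 1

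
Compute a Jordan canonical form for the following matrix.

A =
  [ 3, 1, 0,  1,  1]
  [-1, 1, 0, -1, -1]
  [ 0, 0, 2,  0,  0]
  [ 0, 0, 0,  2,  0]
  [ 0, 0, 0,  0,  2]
J_2(2) ⊕ J_1(2) ⊕ J_1(2) ⊕ J_1(2)

The characteristic polynomial is
  det(x·I − A) = x^5 - 10*x^4 + 40*x^3 - 80*x^2 + 80*x - 32 = (x - 2)^5

Eigenvalues and multiplicities (the geometric multiplicity of λ is n − rank(A − λI), which equals the number of Jordan blocks for λ):
  λ = 2: algebraic multiplicity = 5, geometric multiplicity = 4

Determining the block sizes for each eigenvalue:
  λ = 2: 4 blocks summing to 5 forces exactly one block of size 2 and the rest size 1 → block sizes [2, 1, 1, 1]

Assembling the blocks gives a Jordan form
J =
  [2, 1, 0, 0, 0]
  [0, 2, 0, 0, 0]
  [0, 0, 2, 0, 0]
  [0, 0, 0, 2, 0]
  [0, 0, 0, 0, 2]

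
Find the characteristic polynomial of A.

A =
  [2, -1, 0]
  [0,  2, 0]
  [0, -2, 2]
x^3 - 6*x^2 + 12*x - 8

Expanding det(x·I − A) (e.g. by cofactor expansion or by noting that A is similar to its Jordan form J, which has the same characteristic polynomial as A) gives
  χ_A(x) = x^3 - 6*x^2 + 12*x - 8
which factors as (x - 2)^3. The eigenvalues (with algebraic multiplicities) are λ = 2 with multiplicity 3.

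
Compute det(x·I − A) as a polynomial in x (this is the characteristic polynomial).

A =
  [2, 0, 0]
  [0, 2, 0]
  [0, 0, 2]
x^3 - 6*x^2 + 12*x - 8

Expanding det(x·I − A) (e.g. by cofactor expansion or by noting that A is similar to its Jordan form J, which has the same characteristic polynomial as A) gives
  χ_A(x) = x^3 - 6*x^2 + 12*x - 8
which factors as (x - 2)^3. The eigenvalues (with algebraic multiplicities) are λ = 2 with multiplicity 3.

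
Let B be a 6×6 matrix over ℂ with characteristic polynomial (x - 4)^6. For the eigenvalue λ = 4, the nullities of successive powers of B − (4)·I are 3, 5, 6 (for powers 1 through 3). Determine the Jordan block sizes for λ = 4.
Block sizes for λ = 4: [3, 2, 1]

From the dimensions of kernels of powers, the number of Jordan blocks of size at least j is d_j − d_{j−1} where d_j = dim ker(N^j) (with d_0 = 0). Computing the differences gives [3, 2, 1].
The number of blocks of size exactly k is (#blocks of size ≥ k) − (#blocks of size ≥ k + 1), so the partition is: 1 block(s) of size 1, 1 block(s) of size 2, 1 block(s) of size 3.
In nonincreasing order the block sizes are [3, 2, 1].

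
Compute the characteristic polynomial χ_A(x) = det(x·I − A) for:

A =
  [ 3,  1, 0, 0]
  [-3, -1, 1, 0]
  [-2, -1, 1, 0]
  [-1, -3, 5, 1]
x^4 - 4*x^3 + 6*x^2 - 4*x + 1

Expanding det(x·I − A) (e.g. by cofactor expansion or by noting that A is similar to its Jordan form J, which has the same characteristic polynomial as A) gives
  χ_A(x) = x^4 - 4*x^3 + 6*x^2 - 4*x + 1
which factors as (x - 1)^4. The eigenvalues (with algebraic multiplicities) are λ = 1 with multiplicity 4.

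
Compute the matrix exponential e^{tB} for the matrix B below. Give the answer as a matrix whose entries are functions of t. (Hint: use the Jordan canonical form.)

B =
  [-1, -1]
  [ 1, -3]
e^{tB} =
  [t*exp(-2*t) + exp(-2*t), -t*exp(-2*t)]
  [t*exp(-2*t), -t*exp(-2*t) + exp(-2*t)]

Strategy: write B = P · J · P⁻¹ where J is a Jordan canonical form, so e^{tB} = P · e^{tJ} · P⁻¹, and e^{tJ} can be computed block-by-block.

B has Jordan form
J =
  [-2,  1]
  [ 0, -2]
(up to reordering of blocks).

Per-block formulas:
  For a 2×2 Jordan block J_2(-2): exp(t · J_2(-2)) = e^(-2t)·(I + t·N), where N is the 2×2 nilpotent shift.

After assembling e^{tJ} and conjugating by P, we get:

e^{tB} =
  [t*exp(-2*t) + exp(-2*t), -t*exp(-2*t)]
  [t*exp(-2*t), -t*exp(-2*t) + exp(-2*t)]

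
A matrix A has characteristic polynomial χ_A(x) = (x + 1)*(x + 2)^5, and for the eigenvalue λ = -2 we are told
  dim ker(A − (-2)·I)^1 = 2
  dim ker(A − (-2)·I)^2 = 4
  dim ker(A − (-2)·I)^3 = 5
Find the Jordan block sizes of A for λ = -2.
Block sizes for λ = -2: [3, 2]

From the dimensions of kernels of powers, the number of Jordan blocks of size at least j is d_j − d_{j−1} where d_j = dim ker(N^j) (with d_0 = 0). Computing the differences gives [2, 2, 1].
The number of blocks of size exactly k is (#blocks of size ≥ k) − (#blocks of size ≥ k + 1), so the partition is: 1 block(s) of size 2, 1 block(s) of size 3.
In nonincreasing order the block sizes are [3, 2].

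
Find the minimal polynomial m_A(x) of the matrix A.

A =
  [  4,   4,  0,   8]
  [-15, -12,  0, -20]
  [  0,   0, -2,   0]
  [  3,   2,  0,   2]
x^2 + 4*x + 4

The characteristic polynomial is χ_A(x) = (x + 2)^4, so the eigenvalues are known. The minimal polynomial is
  m_A(x) = Π_λ (x − λ)^{k_λ}
where k_λ is the size of the *largest* Jordan block for λ (equivalently, the smallest k with (A − λI)^k v = 0 for every generalised eigenvector v of λ).

  λ = -2: largest Jordan block has size 2, contributing (x + 2)^2

So m_A(x) = (x + 2)^2 = x^2 + 4*x + 4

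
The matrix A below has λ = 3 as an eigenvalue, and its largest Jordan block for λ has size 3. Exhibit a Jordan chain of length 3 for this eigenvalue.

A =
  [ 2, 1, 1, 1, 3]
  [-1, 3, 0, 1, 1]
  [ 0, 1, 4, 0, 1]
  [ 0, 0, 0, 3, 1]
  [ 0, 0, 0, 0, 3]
A Jordan chain for λ = 3 of length 3:
v_1 = (0, 1, -1, 0, 0)ᵀ
v_2 = (-1, -1, 0, 0, 0)ᵀ
v_3 = (1, 0, 0, 0, 0)ᵀ

Let N = A − (3)·I. We want v_3 with N^3 v_3 = 0 but N^2 v_3 ≠ 0; then v_{j-1} := N · v_j for j = 3, …, 2.

Pick v_3 = (1, 0, 0, 0, 0)ᵀ.
Then v_2 = N · v_3 = (-1, -1, 0, 0, 0)ᵀ.
Then v_1 = N · v_2 = (0, 1, -1, 0, 0)ᵀ.

Sanity check: (A − (3)·I) v_1 = (0, 0, 0, 0, 0)ᵀ = 0. ✓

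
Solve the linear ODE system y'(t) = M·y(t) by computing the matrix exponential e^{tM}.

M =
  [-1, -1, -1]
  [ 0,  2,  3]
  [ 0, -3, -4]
e^{tM} =
  [exp(-t), -t*exp(-t), -t*exp(-t)]
  [0, 3*t*exp(-t) + exp(-t), 3*t*exp(-t)]
  [0, -3*t*exp(-t), -3*t*exp(-t) + exp(-t)]

Strategy: write M = P · J · P⁻¹ where J is a Jordan canonical form, so e^{tM} = P · e^{tJ} · P⁻¹, and e^{tJ} can be computed block-by-block.

M has Jordan form
J =
  [-1,  1,  0]
  [ 0, -1,  0]
  [ 0,  0, -1]
(up to reordering of blocks).

Per-block formulas:
  For a 2×2 Jordan block J_2(-1): exp(t · J_2(-1)) = e^(-1t)·(I + t·N), where N is the 2×2 nilpotent shift.
  For a 1×1 block at λ = -1: exp(t · [-1]) = [e^(-1t)].

After assembling e^{tJ} and conjugating by P, we get:

e^{tM} =
  [exp(-t), -t*exp(-t), -t*exp(-t)]
  [0, 3*t*exp(-t) + exp(-t), 3*t*exp(-t)]
  [0, -3*t*exp(-t), -3*t*exp(-t) + exp(-t)]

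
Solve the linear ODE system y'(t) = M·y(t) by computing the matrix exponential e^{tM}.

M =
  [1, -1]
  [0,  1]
e^{tM} =
  [exp(t), -t*exp(t)]
  [0, exp(t)]

Strategy: write M = P · J · P⁻¹ where J is a Jordan canonical form, so e^{tM} = P · e^{tJ} · P⁻¹, and e^{tJ} can be computed block-by-block.

M has Jordan form
J =
  [1, 1]
  [0, 1]
(up to reordering of blocks).

Per-block formulas:
  For a 2×2 Jordan block J_2(1): exp(t · J_2(1)) = e^(1t)·(I + t·N), where N is the 2×2 nilpotent shift.

After assembling e^{tJ} and conjugating by P, we get:

e^{tM} =
  [exp(t), -t*exp(t)]
  [0, exp(t)]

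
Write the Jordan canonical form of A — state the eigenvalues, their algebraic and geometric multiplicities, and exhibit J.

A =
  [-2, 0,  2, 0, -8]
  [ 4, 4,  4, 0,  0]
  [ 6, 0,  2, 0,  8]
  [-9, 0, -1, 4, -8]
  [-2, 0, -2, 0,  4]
J_1(-4) ⊕ J_2(4) ⊕ J_1(4) ⊕ J_1(4)

The characteristic polynomial is
  det(x·I − A) = x^5 - 12*x^4 + 32*x^3 + 128*x^2 - 768*x + 1024 = (x - 4)^4*(x + 4)

Eigenvalues and multiplicities (the geometric multiplicity of λ is n − rank(A − λI), which equals the number of Jordan blocks for λ):
  λ = -4: algebraic multiplicity = 1, geometric multiplicity = 1
  λ = 4: algebraic multiplicity = 4, geometric multiplicity = 3

Determining the block sizes for each eigenvalue:
  λ = -4: one block (gm = 1), so the single block has size am = 1 → block sizes [1]
  λ = 4: 3 blocks summing to 4 forces exactly one block of size 2 and the rest size 1 → block sizes [2, 1, 1]

Assembling the blocks gives a Jordan form
J =
  [-4, 0, 0, 0, 0]
  [ 0, 4, 1, 0, 0]
  [ 0, 0, 4, 0, 0]
  [ 0, 0, 0, 4, 0]
  [ 0, 0, 0, 0, 4]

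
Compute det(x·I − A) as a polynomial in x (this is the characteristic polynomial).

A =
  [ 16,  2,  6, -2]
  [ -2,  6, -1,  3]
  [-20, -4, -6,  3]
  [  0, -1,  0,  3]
x^4 - 19*x^3 + 135*x^2 - 425*x + 500

Expanding det(x·I − A) (e.g. by cofactor expansion or by noting that A is similar to its Jordan form J, which has the same characteristic polynomial as A) gives
  χ_A(x) = x^4 - 19*x^3 + 135*x^2 - 425*x + 500
which factors as (x - 5)^3*(x - 4). The eigenvalues (with algebraic multiplicities) are λ = 4 with multiplicity 1, λ = 5 with multiplicity 3.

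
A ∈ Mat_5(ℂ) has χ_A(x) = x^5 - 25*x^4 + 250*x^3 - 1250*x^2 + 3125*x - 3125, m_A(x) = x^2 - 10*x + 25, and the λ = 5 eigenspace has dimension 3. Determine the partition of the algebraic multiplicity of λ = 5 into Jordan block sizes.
Block sizes for λ = 5: [2, 2, 1]

Step 1 — from the characteristic polynomial, algebraic multiplicity of λ = 5 is 5. From dim ker(A − (5)·I) = 3, there are exactly 3 Jordan blocks for λ = 5.
Step 2 — from the minimal polynomial, the factor (x − 5)^2 tells us the largest block for λ = 5 has size 2.
Step 3 — with total size 5, 3 blocks, and largest block 2, the block sizes (in nonincreasing order) are [2, 2, 1].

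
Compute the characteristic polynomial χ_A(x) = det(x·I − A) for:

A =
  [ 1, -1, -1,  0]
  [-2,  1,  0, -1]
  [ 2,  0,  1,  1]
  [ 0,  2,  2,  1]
x^4 - 4*x^3 + 6*x^2 - 4*x + 1

Expanding det(x·I − A) (e.g. by cofactor expansion or by noting that A is similar to its Jordan form J, which has the same characteristic polynomial as A) gives
  χ_A(x) = x^4 - 4*x^3 + 6*x^2 - 4*x + 1
which factors as (x - 1)^4. The eigenvalues (with algebraic multiplicities) are λ = 1 with multiplicity 4.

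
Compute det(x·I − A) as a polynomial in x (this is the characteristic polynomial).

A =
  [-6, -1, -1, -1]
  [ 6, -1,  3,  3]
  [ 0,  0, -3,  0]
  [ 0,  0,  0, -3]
x^4 + 13*x^3 + 63*x^2 + 135*x + 108

Expanding det(x·I − A) (e.g. by cofactor expansion or by noting that A is similar to its Jordan form J, which has the same characteristic polynomial as A) gives
  χ_A(x) = x^4 + 13*x^3 + 63*x^2 + 135*x + 108
which factors as (x + 3)^3*(x + 4). The eigenvalues (with algebraic multiplicities) are λ = -4 with multiplicity 1, λ = -3 with multiplicity 3.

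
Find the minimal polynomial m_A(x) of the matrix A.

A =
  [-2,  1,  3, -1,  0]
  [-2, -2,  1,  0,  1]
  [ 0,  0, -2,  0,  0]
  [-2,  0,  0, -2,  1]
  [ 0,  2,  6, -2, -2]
x^3 + 6*x^2 + 12*x + 8

The characteristic polynomial is χ_A(x) = (x + 2)^5, so the eigenvalues are known. The minimal polynomial is
  m_A(x) = Π_λ (x − λ)^{k_λ}
where k_λ is the size of the *largest* Jordan block for λ (equivalently, the smallest k with (A − λI)^k v = 0 for every generalised eigenvector v of λ).

  λ = -2: largest Jordan block has size 3, contributing (x + 2)^3

So m_A(x) = (x + 2)^3 = x^3 + 6*x^2 + 12*x + 8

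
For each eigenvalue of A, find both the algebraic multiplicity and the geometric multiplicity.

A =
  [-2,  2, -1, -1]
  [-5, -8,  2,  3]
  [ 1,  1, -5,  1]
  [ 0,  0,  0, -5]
λ = -5: alg = 4, geom = 2

Step 1 — factor the characteristic polynomial to read off the algebraic multiplicities:
  χ_A(x) = (x + 5)^4

Step 2 — compute geometric multiplicities via the rank-nullity identity g(λ) = n − rank(A − λI):
  rank(A − (-5)·I) = 2, so dim ker(A − (-5)·I) = n − 2 = 2

Summary:
  λ = -5: algebraic multiplicity = 4, geometric multiplicity = 2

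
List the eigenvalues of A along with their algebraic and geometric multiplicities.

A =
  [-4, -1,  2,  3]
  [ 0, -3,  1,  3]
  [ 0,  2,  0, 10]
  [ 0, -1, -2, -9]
λ = -4: alg = 4, geom = 2

Step 1 — factor the characteristic polynomial to read off the algebraic multiplicities:
  χ_A(x) = (x + 4)^4

Step 2 — compute geometric multiplicities via the rank-nullity identity g(λ) = n − rank(A − λI):
  rank(A − (-4)·I) = 2, so dim ker(A − (-4)·I) = n − 2 = 2

Summary:
  λ = -4: algebraic multiplicity = 4, geometric multiplicity = 2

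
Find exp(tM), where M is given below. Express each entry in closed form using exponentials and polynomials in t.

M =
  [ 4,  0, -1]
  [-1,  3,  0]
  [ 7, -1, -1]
e^{tM} =
  [-3*t^2*exp(2*t)/2 + 2*t*exp(2*t) + exp(2*t), t^2*exp(2*t)/2, t^2*exp(2*t)/2 - t*exp(2*t)]
  [-3*t^2*exp(2*t)/2 - t*exp(2*t), t^2*exp(2*t)/2 + t*exp(2*t) + exp(2*t), t^2*exp(2*t)/2]
  [-3*t^2*exp(2*t) + 7*t*exp(2*t), t^2*exp(2*t) - t*exp(2*t), t^2*exp(2*t) - 3*t*exp(2*t) + exp(2*t)]

Strategy: write M = P · J · P⁻¹ where J is a Jordan canonical form, so e^{tM} = P · e^{tJ} · P⁻¹, and e^{tJ} can be computed block-by-block.

M has Jordan form
J =
  [2, 1, 0]
  [0, 2, 1]
  [0, 0, 2]
(up to reordering of blocks).

Per-block formulas:
  For a 3×3 Jordan block J_3(2): exp(t · J_3(2)) = e^(2t)·(I + t·N + (t^2/2)·N^2), where N is the 3×3 nilpotent shift.

After assembling e^{tJ} and conjugating by P, we get:

e^{tM} =
  [-3*t^2*exp(2*t)/2 + 2*t*exp(2*t) + exp(2*t), t^2*exp(2*t)/2, t^2*exp(2*t)/2 - t*exp(2*t)]
  [-3*t^2*exp(2*t)/2 - t*exp(2*t), t^2*exp(2*t)/2 + t*exp(2*t) + exp(2*t), t^2*exp(2*t)/2]
  [-3*t^2*exp(2*t) + 7*t*exp(2*t), t^2*exp(2*t) - t*exp(2*t), t^2*exp(2*t) - 3*t*exp(2*t) + exp(2*t)]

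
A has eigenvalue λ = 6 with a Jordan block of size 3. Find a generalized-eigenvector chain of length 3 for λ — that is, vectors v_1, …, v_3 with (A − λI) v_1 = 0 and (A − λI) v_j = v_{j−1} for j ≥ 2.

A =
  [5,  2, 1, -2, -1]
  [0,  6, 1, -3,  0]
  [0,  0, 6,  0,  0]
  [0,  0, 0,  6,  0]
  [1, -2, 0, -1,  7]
A Jordan chain for λ = 6 of length 3:
v_1 = (1, 0, 0, 0, -1)ᵀ
v_2 = (1, 1, 0, 0, 0)ᵀ
v_3 = (0, 0, 1, 0, 0)ᵀ

Let N = A − (6)·I. We want v_3 with N^3 v_3 = 0 but N^2 v_3 ≠ 0; then v_{j-1} := N · v_j for j = 3, …, 2.

Pick v_3 = (0, 0, 1, 0, 0)ᵀ.
Then v_2 = N · v_3 = (1, 1, 0, 0, 0)ᵀ.
Then v_1 = N · v_2 = (1, 0, 0, 0, -1)ᵀ.

Sanity check: (A − (6)·I) v_1 = (0, 0, 0, 0, 0)ᵀ = 0. ✓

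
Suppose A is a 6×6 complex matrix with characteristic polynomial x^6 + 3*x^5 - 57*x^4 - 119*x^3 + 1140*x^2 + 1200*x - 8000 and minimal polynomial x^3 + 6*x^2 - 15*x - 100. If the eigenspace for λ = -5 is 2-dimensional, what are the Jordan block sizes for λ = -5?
Block sizes for λ = -5: [2, 1]

Step 1 — from the characteristic polynomial, algebraic multiplicity of λ = -5 is 3. From dim ker(A − (-5)·I) = 2, there are exactly 2 Jordan blocks for λ = -5.
Step 2 — from the minimal polynomial, the factor (x + 5)^2 tells us the largest block for λ = -5 has size 2.
Step 3 — with total size 3, 2 blocks, and largest block 2, the block sizes (in nonincreasing order) are [2, 1].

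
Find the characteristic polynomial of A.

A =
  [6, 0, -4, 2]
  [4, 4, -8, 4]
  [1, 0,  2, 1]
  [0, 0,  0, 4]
x^4 - 16*x^3 + 96*x^2 - 256*x + 256

Expanding det(x·I − A) (e.g. by cofactor expansion or by noting that A is similar to its Jordan form J, which has the same characteristic polynomial as A) gives
  χ_A(x) = x^4 - 16*x^3 + 96*x^2 - 256*x + 256
which factors as (x - 4)^4. The eigenvalues (with algebraic multiplicities) are λ = 4 with multiplicity 4.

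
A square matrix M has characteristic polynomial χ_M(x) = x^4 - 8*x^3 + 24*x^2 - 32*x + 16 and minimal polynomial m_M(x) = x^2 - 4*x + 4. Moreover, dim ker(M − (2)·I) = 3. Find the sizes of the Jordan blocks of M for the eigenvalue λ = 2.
Block sizes for λ = 2: [2, 1, 1]

Step 1 — from the characteristic polynomial, algebraic multiplicity of λ = 2 is 4. From dim ker(M − (2)·I) = 3, there are exactly 3 Jordan blocks for λ = 2.
Step 2 — from the minimal polynomial, the factor (x − 2)^2 tells us the largest block for λ = 2 has size 2.
Step 3 — with total size 4, 3 blocks, and largest block 2, the block sizes (in nonincreasing order) are [2, 1, 1].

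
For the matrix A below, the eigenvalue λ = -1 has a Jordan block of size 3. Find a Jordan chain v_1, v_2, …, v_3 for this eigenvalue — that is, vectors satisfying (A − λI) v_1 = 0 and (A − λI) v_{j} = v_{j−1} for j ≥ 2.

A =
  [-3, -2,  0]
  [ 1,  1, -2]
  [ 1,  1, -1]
A Jordan chain for λ = -1 of length 3:
v_1 = (2, -2, -1)ᵀ
v_2 = (-2, 1, 1)ᵀ
v_3 = (1, 0, 0)ᵀ

Let N = A − (-1)·I. We want v_3 with N^3 v_3 = 0 but N^2 v_3 ≠ 0; then v_{j-1} := N · v_j for j = 3, …, 2.

Pick v_3 = (1, 0, 0)ᵀ.
Then v_2 = N · v_3 = (-2, 1, 1)ᵀ.
Then v_1 = N · v_2 = (2, -2, -1)ᵀ.

Sanity check: (A − (-1)·I) v_1 = (0, 0, 0)ᵀ = 0. ✓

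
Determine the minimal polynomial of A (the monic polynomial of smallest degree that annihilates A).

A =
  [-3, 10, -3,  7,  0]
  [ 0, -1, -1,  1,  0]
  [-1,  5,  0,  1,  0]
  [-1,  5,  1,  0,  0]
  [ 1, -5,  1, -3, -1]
x^2 + 2*x + 1

The characteristic polynomial is χ_A(x) = (x + 1)^5, so the eigenvalues are known. The minimal polynomial is
  m_A(x) = Π_λ (x − λ)^{k_λ}
where k_λ is the size of the *largest* Jordan block for λ (equivalently, the smallest k with (A − λI)^k v = 0 for every generalised eigenvector v of λ).

  λ = -1: largest Jordan block has size 2, contributing (x + 1)^2

So m_A(x) = (x + 1)^2 = x^2 + 2*x + 1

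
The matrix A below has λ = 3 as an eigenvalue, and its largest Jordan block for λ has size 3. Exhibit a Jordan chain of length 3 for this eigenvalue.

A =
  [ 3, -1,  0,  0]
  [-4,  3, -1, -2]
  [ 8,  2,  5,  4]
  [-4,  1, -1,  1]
A Jordan chain for λ = 3 of length 3:
v_1 = (4, 0, -8, -4)ᵀ
v_2 = (0, -4, 8, -4)ᵀ
v_3 = (1, 0, 0, 0)ᵀ

Let N = A − (3)·I. We want v_3 with N^3 v_3 = 0 but N^2 v_3 ≠ 0; then v_{j-1} := N · v_j for j = 3, …, 2.

Pick v_3 = (1, 0, 0, 0)ᵀ.
Then v_2 = N · v_3 = (0, -4, 8, -4)ᵀ.
Then v_1 = N · v_2 = (4, 0, -8, -4)ᵀ.

Sanity check: (A − (3)·I) v_1 = (0, 0, 0, 0)ᵀ = 0. ✓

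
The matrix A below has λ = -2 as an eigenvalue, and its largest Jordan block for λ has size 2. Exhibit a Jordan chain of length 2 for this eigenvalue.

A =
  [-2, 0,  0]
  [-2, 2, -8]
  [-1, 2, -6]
A Jordan chain for λ = -2 of length 2:
v_1 = (0, -2, -1)ᵀ
v_2 = (1, 0, 0)ᵀ

Let N = A − (-2)·I. We want v_2 with N^2 v_2 = 0 but N^1 v_2 ≠ 0; then v_{j-1} := N · v_j for j = 2, …, 2.

Pick v_2 = (1, 0, 0)ᵀ.
Then v_1 = N · v_2 = (0, -2, -1)ᵀ.

Sanity check: (A − (-2)·I) v_1 = (0, 0, 0)ᵀ = 0. ✓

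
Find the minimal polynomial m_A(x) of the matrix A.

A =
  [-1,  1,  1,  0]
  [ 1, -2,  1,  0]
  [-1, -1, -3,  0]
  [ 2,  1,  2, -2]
x^3 + 6*x^2 + 12*x + 8

The characteristic polynomial is χ_A(x) = (x + 2)^4, so the eigenvalues are known. The minimal polynomial is
  m_A(x) = Π_λ (x − λ)^{k_λ}
where k_λ is the size of the *largest* Jordan block for λ (equivalently, the smallest k with (A − λI)^k v = 0 for every generalised eigenvector v of λ).

  λ = -2: largest Jordan block has size 3, contributing (x + 2)^3

So m_A(x) = (x + 2)^3 = x^3 + 6*x^2 + 12*x + 8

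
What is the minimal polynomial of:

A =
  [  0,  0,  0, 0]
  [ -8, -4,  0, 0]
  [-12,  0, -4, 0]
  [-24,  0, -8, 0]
x^2 + 4*x

The characteristic polynomial is χ_A(x) = x^2*(x + 4)^2, so the eigenvalues are known. The minimal polynomial is
  m_A(x) = Π_λ (x − λ)^{k_λ}
where k_λ is the size of the *largest* Jordan block for λ (equivalently, the smallest k with (A − λI)^k v = 0 for every generalised eigenvector v of λ).

  λ = -4: largest Jordan block has size 1, contributing (x + 4)
  λ = 0: largest Jordan block has size 1, contributing (x − 0)

So m_A(x) = x*(x + 4) = x^2 + 4*x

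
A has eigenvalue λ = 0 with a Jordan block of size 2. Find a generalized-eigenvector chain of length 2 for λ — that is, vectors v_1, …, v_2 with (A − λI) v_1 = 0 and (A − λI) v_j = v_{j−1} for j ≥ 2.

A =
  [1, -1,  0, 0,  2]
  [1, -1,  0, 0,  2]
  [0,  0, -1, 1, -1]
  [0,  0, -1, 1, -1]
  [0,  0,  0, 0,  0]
A Jordan chain for λ = 0 of length 2:
v_1 = (1, 1, 0, 0, 0)ᵀ
v_2 = (1, 0, 0, 0, 0)ᵀ

Let N = A − (0)·I. We want v_2 with N^2 v_2 = 0 but N^1 v_2 ≠ 0; then v_{j-1} := N · v_j for j = 2, …, 2.

Pick v_2 = (1, 0, 0, 0, 0)ᵀ.
Then v_1 = N · v_2 = (1, 1, 0, 0, 0)ᵀ.

Sanity check: (A − (0)·I) v_1 = (0, 0, 0, 0, 0)ᵀ = 0. ✓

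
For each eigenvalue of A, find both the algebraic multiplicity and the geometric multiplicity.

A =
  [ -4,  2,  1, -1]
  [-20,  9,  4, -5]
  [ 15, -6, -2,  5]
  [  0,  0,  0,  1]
λ = 1: alg = 4, geom = 2

Step 1 — factor the characteristic polynomial to read off the algebraic multiplicities:
  χ_A(x) = (x - 1)^4

Step 2 — compute geometric multiplicities via the rank-nullity identity g(λ) = n − rank(A − λI):
  rank(A − (1)·I) = 2, so dim ker(A − (1)·I) = n − 2 = 2

Summary:
  λ = 1: algebraic multiplicity = 4, geometric multiplicity = 2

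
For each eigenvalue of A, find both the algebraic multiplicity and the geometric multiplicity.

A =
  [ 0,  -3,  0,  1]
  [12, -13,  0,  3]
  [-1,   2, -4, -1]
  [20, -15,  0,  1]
λ = -4: alg = 4, geom = 2

Step 1 — factor the characteristic polynomial to read off the algebraic multiplicities:
  χ_A(x) = (x + 4)^4

Step 2 — compute geometric multiplicities via the rank-nullity identity g(λ) = n − rank(A − λI):
  rank(A − (-4)·I) = 2, so dim ker(A − (-4)·I) = n − 2 = 2

Summary:
  λ = -4: algebraic multiplicity = 4, geometric multiplicity = 2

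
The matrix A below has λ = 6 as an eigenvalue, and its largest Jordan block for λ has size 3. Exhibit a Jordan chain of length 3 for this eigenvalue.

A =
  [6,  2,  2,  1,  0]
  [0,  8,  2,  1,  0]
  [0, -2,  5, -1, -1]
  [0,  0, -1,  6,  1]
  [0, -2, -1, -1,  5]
A Jordan chain for λ = 6 of length 3:
v_1 = (1, 1, -1, 0, -1)ᵀ
v_2 = (2, 2, -1, -1, -1)ᵀ
v_3 = (0, 0, 1, 0, 0)ᵀ

Let N = A − (6)·I. We want v_3 with N^3 v_3 = 0 but N^2 v_3 ≠ 0; then v_{j-1} := N · v_j for j = 3, …, 2.

Pick v_3 = (0, 0, 1, 0, 0)ᵀ.
Then v_2 = N · v_3 = (2, 2, -1, -1, -1)ᵀ.
Then v_1 = N · v_2 = (1, 1, -1, 0, -1)ᵀ.

Sanity check: (A − (6)·I) v_1 = (0, 0, 0, 0, 0)ᵀ = 0. ✓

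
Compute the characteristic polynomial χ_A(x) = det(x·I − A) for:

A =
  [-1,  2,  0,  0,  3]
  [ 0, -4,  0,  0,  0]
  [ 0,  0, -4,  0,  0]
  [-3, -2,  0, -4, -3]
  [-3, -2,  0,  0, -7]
x^5 + 20*x^4 + 160*x^3 + 640*x^2 + 1280*x + 1024

Expanding det(x·I − A) (e.g. by cofactor expansion or by noting that A is similar to its Jordan form J, which has the same characteristic polynomial as A) gives
  χ_A(x) = x^5 + 20*x^4 + 160*x^3 + 640*x^2 + 1280*x + 1024
which factors as (x + 4)^5. The eigenvalues (with algebraic multiplicities) are λ = -4 with multiplicity 5.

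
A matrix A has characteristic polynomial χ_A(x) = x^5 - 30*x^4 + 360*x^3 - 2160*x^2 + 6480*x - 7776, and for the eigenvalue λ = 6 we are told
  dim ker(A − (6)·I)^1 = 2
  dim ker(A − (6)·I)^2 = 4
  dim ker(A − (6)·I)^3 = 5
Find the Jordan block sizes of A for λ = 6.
Block sizes for λ = 6: [3, 2]

From the dimensions of kernels of powers, the number of Jordan blocks of size at least j is d_j − d_{j−1} where d_j = dim ker(N^j) (with d_0 = 0). Computing the differences gives [2, 2, 1].
The number of blocks of size exactly k is (#blocks of size ≥ k) − (#blocks of size ≥ k + 1), so the partition is: 1 block(s) of size 2, 1 block(s) of size 3.
In nonincreasing order the block sizes are [3, 2].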